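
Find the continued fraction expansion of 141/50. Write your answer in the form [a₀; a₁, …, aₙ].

[2; 1, 4, 1, 1, 4]

141 ÷ 50 → quotient 2, remainder 41
50 ÷ 41 → quotient 1, remainder 9
41 ÷ 9 → quotient 4, remainder 5
9 ÷ 5 → quotient 1, remainder 4
5 ÷ 4 → quotient 1, remainder 1
4 ÷ 1 → quotient 4, remainder 0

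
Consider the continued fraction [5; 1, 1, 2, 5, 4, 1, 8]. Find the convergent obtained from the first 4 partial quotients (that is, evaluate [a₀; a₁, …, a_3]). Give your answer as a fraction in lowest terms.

28/5

a_0 = 5: 5/1
a_1 = 1: 6/1
a_2 = 1: 11/2
a_3 = 2: 28/5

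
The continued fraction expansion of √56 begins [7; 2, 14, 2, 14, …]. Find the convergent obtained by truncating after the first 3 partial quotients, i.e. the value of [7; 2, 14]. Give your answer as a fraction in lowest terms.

a_0 = 7: 7/1
a_1 = 2: 15/2
a_2 = 14: 217/29

217/29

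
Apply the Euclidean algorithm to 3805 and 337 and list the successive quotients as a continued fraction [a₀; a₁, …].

[11; 3, 2, 3, 1, 1, 2, 2]

⌊3805/337⌋ = 11, remainder 98
⌊337/98⌋ = 3, remainder 43
⌊98/43⌋ = 2, remainder 12
⌊43/12⌋ = 3, remainder 7
⌊12/7⌋ = 1, remainder 5
⌊7/5⌋ = 1, remainder 2
⌊5/2⌋ = 2, remainder 1
⌊2/1⌋ = 2, remainder 0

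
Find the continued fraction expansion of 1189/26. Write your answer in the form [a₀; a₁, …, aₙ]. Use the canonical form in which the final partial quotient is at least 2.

[45; 1, 2, 1, 2, 2]

1189 ÷ 26 → quotient 45, remainder 19
26 ÷ 19 → quotient 1, remainder 7
19 ÷ 7 → quotient 2, remainder 5
7 ÷ 5 → quotient 1, remainder 2
5 ÷ 2 → quotient 2, remainder 1
2 ÷ 1 → quotient 2, remainder 0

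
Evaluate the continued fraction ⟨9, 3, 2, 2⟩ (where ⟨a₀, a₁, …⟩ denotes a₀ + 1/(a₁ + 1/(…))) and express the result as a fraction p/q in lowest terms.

158/17

Start with 2.
2 + 1/(2/1) = 2 + 1/2 = 5/2
3 + 1/(5/2) = 3 + 2/5 = 17/5
9 + 1/(17/5) = 9 + 5/17 = 158/17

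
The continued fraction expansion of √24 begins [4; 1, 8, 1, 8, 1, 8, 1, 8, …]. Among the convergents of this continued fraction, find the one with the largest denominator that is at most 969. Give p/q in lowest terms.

4316/881

a_0 = 4: 4/1  (≤ bound)
a_1 = 1: 5/1  (≤ bound)
a_2 = 8: 44/9  (≤ bound)
a_3 = 1: 49/10  (≤ bound)
a_4 = 8: 436/89  (≤ bound)
a_5 = 1: 485/99  (≤ bound)
a_6 = 8: 4316/881  (≤ bound)
a_7 = 1: 4801/980  (> 969, stop)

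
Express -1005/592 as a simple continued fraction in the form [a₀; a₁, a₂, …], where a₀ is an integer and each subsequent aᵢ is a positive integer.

[-2; 3, 3, 3, 1, 13]

-1005 = -2·592 + 179, so a_0 = -2
592 = 3·179 + 55, so a_1 = 3
179 = 3·55 + 14, so a_2 = 3
55 = 3·14 + 13, so a_3 = 3
14 = 1·13 + 1, so a_4 = 1
13 = 13·1 + 0, so a_5 = 13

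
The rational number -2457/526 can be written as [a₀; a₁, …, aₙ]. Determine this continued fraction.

[-5; 3, 24, 1, 2, 2]

-2457 = -5·526 + 173, so a_0 = -5
526 = 3·173 + 7, so a_1 = 3
173 = 24·7 + 5, so a_2 = 24
7 = 1·5 + 2, so a_3 = 1
5 = 2·2 + 1, so a_4 = 2
2 = 2·1 + 0, so a_5 = 2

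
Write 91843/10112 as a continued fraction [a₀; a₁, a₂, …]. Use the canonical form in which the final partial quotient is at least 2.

[9; 12, 9, 13, 7]

91843 ÷ 10112 → quotient 9, remainder 835
10112 ÷ 835 → quotient 12, remainder 92
835 ÷ 92 → quotient 9, remainder 7
92 ÷ 7 → quotient 13, remainder 1
7 ÷ 1 → quotient 7, remainder 0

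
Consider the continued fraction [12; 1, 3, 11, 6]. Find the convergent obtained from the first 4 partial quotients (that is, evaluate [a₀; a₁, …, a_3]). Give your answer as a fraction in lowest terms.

Collapse the nested fraction from the inside out:
Start with 11.
3 + 1/(11/1) = 3 + 1/11 = 34/11
1 + 1/(34/11) = 1 + 11/34 = 45/34
12 + 1/(45/34) = 12 + 34/45 = 574/45

574/45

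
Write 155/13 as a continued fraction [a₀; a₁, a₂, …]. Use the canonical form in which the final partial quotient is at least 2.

155 ÷ 13 → quotient 11, remainder 12
13 ÷ 12 → quotient 1, remainder 1
12 ÷ 1 → quotient 12, remainder 0

[11; 1, 12]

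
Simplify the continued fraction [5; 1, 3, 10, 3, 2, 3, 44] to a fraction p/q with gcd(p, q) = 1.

257998/44823

a_0 = 5: 5/1
a_1 = 1: 6/1
a_2 = 3: 23/4
a_3 = 10: 236/41
a_4 = 3: 731/127
a_5 = 2: 1698/295
a_6 = 3: 5825/1012
a_7 = 44: 257998/44823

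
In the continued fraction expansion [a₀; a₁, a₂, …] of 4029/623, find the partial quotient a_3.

Run the Euclidean algorithm, recording each quotient:
4029 = 6·623 + 291, so a_0 = 6
623 = 2·291 + 41, so a_1 = 2
291 = 7·41 + 4, so a_2 = 7
41 = 10·4 + 1, so a_3 = 10

10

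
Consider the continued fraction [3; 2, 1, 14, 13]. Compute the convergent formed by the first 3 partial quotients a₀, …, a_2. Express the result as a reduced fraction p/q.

a_0 = 3: 3/1
a_1 = 2: 7/2
a_2 = 1: 10/3

10/3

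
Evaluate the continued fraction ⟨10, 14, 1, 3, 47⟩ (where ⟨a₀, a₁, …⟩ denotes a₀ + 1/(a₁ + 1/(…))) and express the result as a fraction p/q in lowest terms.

28069/2788

Start with 47.
3 + 1/(47/1) = 3 + 1/47 = 142/47
1 + 1/(142/47) = 1 + 47/142 = 189/142
14 + 1/(189/142) = 14 + 142/189 = 2788/189
10 + 1/(2788/189) = 10 + 189/2788 = 28069/2788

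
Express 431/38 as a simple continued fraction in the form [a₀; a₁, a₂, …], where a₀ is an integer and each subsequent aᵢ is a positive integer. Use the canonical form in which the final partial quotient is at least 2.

[11; 2, 1, 12]

Apply division with remainder until the remainder is 0:
431 = 11·38 + 13, so a_0 = 11
38 = 2·13 + 12, so a_1 = 2
13 = 1·12 + 1, so a_2 = 1
12 = 12·1 + 0, so a_3 = 12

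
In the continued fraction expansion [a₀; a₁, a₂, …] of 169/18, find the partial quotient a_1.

2

Apply division with remainder until the remainder is 0:
⌊169/18⌋ = 9, remainder 7
⌊18/7⌋ = 2, remainder 4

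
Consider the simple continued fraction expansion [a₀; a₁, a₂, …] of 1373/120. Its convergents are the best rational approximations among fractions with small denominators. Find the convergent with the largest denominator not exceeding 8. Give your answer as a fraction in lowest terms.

List convergents until the denominator exceeds the bound:
a_0 = 11: 11/1  (≤ bound)
a_1 = 2: 23/2  (≤ bound)
a_2 = 3: 80/7  (≤ bound)
a_3 = 1: 103/9  (> 8, stop)

80/7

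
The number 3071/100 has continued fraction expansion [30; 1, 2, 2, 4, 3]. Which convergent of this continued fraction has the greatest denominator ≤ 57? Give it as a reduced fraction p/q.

952/31

List convergents until the denominator exceeds the bound:
a_0 = 30: 30/1  (≤ bound)
a_1 = 1: 31/1  (≤ bound)
a_2 = 2: 92/3  (≤ bound)
a_3 = 2: 215/7  (≤ bound)
a_4 = 4: 952/31  (≤ bound)
a_5 = 3: 3071/100  (> 57, stop)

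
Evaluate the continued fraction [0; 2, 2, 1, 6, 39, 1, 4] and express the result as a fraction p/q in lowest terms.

3995/9388

Starting at the tail and folding back:
Start with 4.
1 + 1/(4/1) = 1 + 1/4 = 5/4
39 + 1/(5/4) = 39 + 4/5 = 199/5
6 + 1/(199/5) = 6 + 5/199 = 1199/199
1 + 1/(1199/199) = 1 + 199/1199 = 1398/1199
2 + 1/(1398/1199) = 2 + 1199/1398 = 3995/1398
2 + 1/(3995/1398) = 2 + 1398/3995 = 9388/3995
0 + 1/(9388/3995) = 0 + 3995/9388 = 3995/9388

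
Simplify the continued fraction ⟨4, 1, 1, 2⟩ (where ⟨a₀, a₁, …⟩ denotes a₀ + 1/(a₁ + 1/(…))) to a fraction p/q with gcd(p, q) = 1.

a_0 = 4: 4/1
a_1 = 1: 5/1
a_2 = 1: 9/2
a_3 = 2: 23/5

23/5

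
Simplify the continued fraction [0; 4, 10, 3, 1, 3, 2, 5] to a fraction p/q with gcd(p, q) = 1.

1899/7781

a_0 = 0: 0/1
a_1 = 4: 1/4
a_2 = 10: 10/41
a_3 = 3: 31/127
a_4 = 1: 41/168
a_5 = 3: 154/631
a_6 = 2: 349/1430
a_7 = 5: 1899/7781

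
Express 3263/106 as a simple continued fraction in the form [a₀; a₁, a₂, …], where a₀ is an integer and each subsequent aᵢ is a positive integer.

[30; 1, 3, 1, 1, 1, 1, 4]

3263 = 30·106 + 83, so a_0 = 30
106 = 1·83 + 23, so a_1 = 1
83 = 3·23 + 14, so a_2 = 3
23 = 1·14 + 9, so a_3 = 1
14 = 1·9 + 5, so a_4 = 1
9 = 1·5 + 4, so a_5 = 1
5 = 1·4 + 1, so a_6 = 1
4 = 4·1 + 0, so a_7 = 4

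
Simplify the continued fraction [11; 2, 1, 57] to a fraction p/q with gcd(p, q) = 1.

1961/173

a_0 = 11: 11/1
a_1 = 2: 23/2
a_2 = 1: 34/3
a_3 = 57: 1961/173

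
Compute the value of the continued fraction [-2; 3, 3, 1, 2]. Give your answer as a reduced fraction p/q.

Start with 2.
1 + 1/(2/1) = 1 + 1/2 = 3/2
3 + 1/(3/2) = 3 + 2/3 = 11/3
3 + 1/(11/3) = 3 + 3/11 = 36/11
-2 + 1/(36/11) = -2 + 11/36 = -61/36

-61/36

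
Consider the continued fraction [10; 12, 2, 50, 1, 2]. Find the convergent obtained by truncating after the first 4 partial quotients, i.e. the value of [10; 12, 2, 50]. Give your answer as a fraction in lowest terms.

12721/1262

Starting at the tail and folding back:
Start with 50.
2 + 1/(50/1) = 2 + 1/50 = 101/50
12 + 1/(101/50) = 12 + 50/101 = 1262/101
10 + 1/(1262/101) = 10 + 101/1262 = 12721/1262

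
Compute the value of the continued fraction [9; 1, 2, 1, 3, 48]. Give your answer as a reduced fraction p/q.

Start with 48.
3 + 1/(48/1) = 3 + 1/48 = 145/48
1 + 1/(145/48) = 1 + 48/145 = 193/145
2 + 1/(193/145) = 2 + 145/193 = 531/193
1 + 1/(531/193) = 1 + 193/531 = 724/531
9 + 1/(724/531) = 9 + 531/724 = 7047/724

7047/724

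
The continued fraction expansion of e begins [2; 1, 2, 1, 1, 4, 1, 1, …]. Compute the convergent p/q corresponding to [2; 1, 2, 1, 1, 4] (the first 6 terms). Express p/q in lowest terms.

Use the convergent recurrence hₖ = aₖ·hₖ₋₁ + hₖ₋₂ (and likewise for the denominators kₖ):
a_0 = 2: 2/1
a_1 = 1: 3/1
a_2 = 2: 8/3
a_3 = 1: 11/4
a_4 = 1: 19/7
a_5 = 4: 87/32

87/32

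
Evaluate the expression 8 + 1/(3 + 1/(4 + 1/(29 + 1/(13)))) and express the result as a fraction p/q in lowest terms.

Use the convergent recurrence hₖ = aₖ·hₖ₋₁ + hₖ₋₂ (and likewise for the denominators kₖ):
a_0 = 8: 8/1
a_1 = 3: 25/3
a_2 = 4: 108/13
a_3 = 29: 3157/380
a_4 = 13: 41149/4953

41149/4953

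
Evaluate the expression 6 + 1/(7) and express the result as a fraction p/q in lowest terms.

43/7

Start with 7.
6 + 1/(7/1) = 6 + 1/7 = 43/7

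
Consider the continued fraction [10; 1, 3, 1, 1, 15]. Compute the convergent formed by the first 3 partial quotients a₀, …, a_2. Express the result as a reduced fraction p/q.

a_0 = 10: 10/1
a_1 = 1: 11/1
a_2 = 3: 43/4

43/4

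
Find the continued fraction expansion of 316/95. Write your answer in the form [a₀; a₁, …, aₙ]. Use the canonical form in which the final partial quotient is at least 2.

316 ÷ 95 → quotient 3, remainder 31
95 ÷ 31 → quotient 3, remainder 2
31 ÷ 2 → quotient 15, remainder 1
2 ÷ 1 → quotient 2, remainder 0

[3; 3, 15, 2]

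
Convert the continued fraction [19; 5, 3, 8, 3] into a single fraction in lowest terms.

Start with 3.
8 + 1/(3/1) = 8 + 1/3 = 25/3
3 + 1/(25/3) = 3 + 3/25 = 78/25
5 + 1/(78/25) = 5 + 25/78 = 415/78
19 + 1/(415/78) = 19 + 78/415 = 7963/415

7963/415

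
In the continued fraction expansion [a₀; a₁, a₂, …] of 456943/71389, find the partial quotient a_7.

6

456943 = 6·71389 + 28609, so a_0 = 6
71389 = 2·28609 + 14171, so a_1 = 2
28609 = 2·14171 + 267, so a_2 = 2
14171 = 53·267 + 20, so a_3 = 53
267 = 13·20 + 7, so a_4 = 13
20 = 2·7 + 6, so a_5 = 2
7 = 1·6 + 1, so a_6 = 1
6 = 6·1 + 0, so a_7 = 6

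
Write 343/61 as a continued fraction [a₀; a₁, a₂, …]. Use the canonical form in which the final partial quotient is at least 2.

⌊343/61⌋ = 5, remainder 38
⌊61/38⌋ = 1, remainder 23
⌊38/23⌋ = 1, remainder 15
⌊23/15⌋ = 1, remainder 8
⌊15/8⌋ = 1, remainder 7
⌊8/7⌋ = 1, remainder 1
⌊7/1⌋ = 7, remainder 0

[5; 1, 1, 1, 1, 1, 7]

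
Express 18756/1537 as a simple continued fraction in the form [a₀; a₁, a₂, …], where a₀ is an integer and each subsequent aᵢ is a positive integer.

Run the Euclidean algorithm, recording each quotient:
⌊18756/1537⌋ = 12, remainder 312
⌊1537/312⌋ = 4, remainder 289
⌊312/289⌋ = 1, remainder 23
⌊289/23⌋ = 12, remainder 13
⌊23/13⌋ = 1, remainder 10
⌊13/10⌋ = 1, remainder 3
⌊10/3⌋ = 3, remainder 1
⌊3/1⌋ = 3, remainder 0

[12; 4, 1, 12, 1, 1, 3, 3]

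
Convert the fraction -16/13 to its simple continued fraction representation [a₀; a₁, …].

⌊-16/13⌋ = -2, remainder 10
⌊13/10⌋ = 1, remainder 3
⌊10/3⌋ = 3, remainder 1
⌊3/1⌋ = 3, remainder 0

[-2; 1, 3, 3]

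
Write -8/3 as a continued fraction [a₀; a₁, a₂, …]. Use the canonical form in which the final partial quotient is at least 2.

[-3; 3]

Repeatedly divide and take the remainder:
-8 ÷ 3 → quotient -3, remainder 1
3 ÷ 1 → quotient 3, remainder 0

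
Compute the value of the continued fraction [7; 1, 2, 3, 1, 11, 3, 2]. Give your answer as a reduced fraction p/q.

Build up convergents one term at a time:
a_0 = 7: 7/1
a_1 = 1: 8/1
a_2 = 2: 23/3
a_3 = 3: 77/10
a_4 = 1: 100/13
a_5 = 11: 1177/153
a_6 = 3: 3631/472
a_7 = 2: 8439/1097

8439/1097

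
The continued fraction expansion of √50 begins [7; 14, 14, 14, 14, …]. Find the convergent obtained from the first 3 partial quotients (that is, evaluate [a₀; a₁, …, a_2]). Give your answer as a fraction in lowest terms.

a_0 = 7: 7/1
a_1 = 14: 99/14
a_2 = 14: 1393/197

1393/197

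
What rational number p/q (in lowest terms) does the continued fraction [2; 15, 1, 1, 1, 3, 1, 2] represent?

1259/610

Start with 2.
1 + 1/(2/1) = 1 + 1/2 = 3/2
3 + 1/(3/2) = 3 + 2/3 = 11/3
1 + 1/(11/3) = 1 + 3/11 = 14/11
1 + 1/(14/11) = 1 + 11/14 = 25/14
1 + 1/(25/14) = 1 + 14/25 = 39/25
15 + 1/(39/25) = 15 + 25/39 = 610/39
2 + 1/(610/39) = 2 + 39/610 = 1259/610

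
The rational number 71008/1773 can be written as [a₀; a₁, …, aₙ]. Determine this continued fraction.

71008 = 40·1773 + 88, so a_0 = 40
1773 = 20·88 + 13, so a_1 = 20
88 = 6·13 + 10, so a_2 = 6
13 = 1·10 + 3, so a_3 = 1
10 = 3·3 + 1, so a_4 = 3
3 = 3·1 + 0, so a_5 = 3

[40; 20, 6, 1, 3, 3]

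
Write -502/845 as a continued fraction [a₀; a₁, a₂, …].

[-1; 2, 2, 6, 2, 1, 3, 2]

⌊-502/845⌋ = -1, remainder 343
⌊845/343⌋ = 2, remainder 159
⌊343/159⌋ = 2, remainder 25
⌊159/25⌋ = 6, remainder 9
⌊25/9⌋ = 2, remainder 7
⌊9/7⌋ = 1, remainder 2
⌊7/2⌋ = 3, remainder 1
⌊2/1⌋ = 2, remainder 0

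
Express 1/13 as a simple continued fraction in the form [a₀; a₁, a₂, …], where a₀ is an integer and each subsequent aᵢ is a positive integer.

[0; 13]

1 = 0·13 + 1, so a_0 = 0
13 = 13·1 + 0, so a_1 = 13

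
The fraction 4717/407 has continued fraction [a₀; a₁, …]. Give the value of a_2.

Apply division with remainder until the remainder is 0:
⌊4717/407⌋ = 11, remainder 240
⌊407/240⌋ = 1, remainder 167
⌊240/167⌋ = 1, remainder 73

1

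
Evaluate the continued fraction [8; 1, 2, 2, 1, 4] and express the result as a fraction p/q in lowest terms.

Start with 4.
1 + 1/(4/1) = 1 + 1/4 = 5/4
2 + 1/(5/4) = 2 + 4/5 = 14/5
2 + 1/(14/5) = 2 + 5/14 = 33/14
1 + 1/(33/14) = 1 + 14/33 = 47/33
8 + 1/(47/33) = 8 + 33/47 = 409/47

409/47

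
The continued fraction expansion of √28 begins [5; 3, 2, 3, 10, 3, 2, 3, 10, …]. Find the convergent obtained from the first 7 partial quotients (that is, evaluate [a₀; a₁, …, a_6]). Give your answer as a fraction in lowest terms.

9403/1777

Build up convergents one term at a time:
a_0 = 5: 5/1
a_1 = 3: 16/3
a_2 = 2: 37/7
a_3 = 3: 127/24
a_4 = 10: 1307/247
a_5 = 3: 4048/765
a_6 = 2: 9403/1777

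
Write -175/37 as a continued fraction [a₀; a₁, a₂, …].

Apply division with remainder until the remainder is 0:
-175 = -5·37 + 10, so a_0 = -5
37 = 3·10 + 7, so a_1 = 3
10 = 1·7 + 3, so a_2 = 1
7 = 2·3 + 1, so a_3 = 2
3 = 3·1 + 0, so a_4 = 3

[-5; 3, 1, 2, 3]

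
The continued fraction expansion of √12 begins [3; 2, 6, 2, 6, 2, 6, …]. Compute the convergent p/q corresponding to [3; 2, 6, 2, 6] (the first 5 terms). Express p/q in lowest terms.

627/181

Start with 6.
2 + 1/(6/1) = 2 + 1/6 = 13/6
6 + 1/(13/6) = 6 + 6/13 = 84/13
2 + 1/(84/13) = 2 + 13/84 = 181/84
3 + 1/(181/84) = 3 + 84/181 = 627/181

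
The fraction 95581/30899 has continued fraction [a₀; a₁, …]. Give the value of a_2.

1

Repeatedly divide and take the remainder:
95581 ÷ 30899 → quotient 3, remainder 2884
30899 ÷ 2884 → quotient 10, remainder 2059
2884 ÷ 2059 → quotient 1, remainder 825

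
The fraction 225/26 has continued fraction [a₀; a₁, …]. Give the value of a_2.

Repeatedly divide and take the remainder:
⌊225/26⌋ = 8, remainder 17
⌊26/17⌋ = 1, remainder 9
⌊17/9⌋ = 1, remainder 8

1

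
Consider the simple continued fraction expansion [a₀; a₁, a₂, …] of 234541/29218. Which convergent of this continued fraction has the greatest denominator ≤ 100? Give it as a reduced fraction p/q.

586/73

a_0 = 8: 8/1  (≤ bound)
a_1 = 36: 289/36  (≤ bound)
a_2 = 1: 297/37  (≤ bound)
a_3 = 1: 586/73  (≤ bound)
a_4 = 1: 883/110  (> 100, stop)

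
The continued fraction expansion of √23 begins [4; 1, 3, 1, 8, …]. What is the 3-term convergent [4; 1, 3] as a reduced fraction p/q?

Start with 3.
1 + 1/(3/1) = 1 + 1/3 = 4/3
4 + 1/(4/3) = 4 + 3/4 = 19/4

19/4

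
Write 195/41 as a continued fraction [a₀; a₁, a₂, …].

195 ÷ 41 → quotient 4, remainder 31
41 ÷ 31 → quotient 1, remainder 10
31 ÷ 10 → quotient 3, remainder 1
10 ÷ 1 → quotient 10, remainder 0

[4; 1, 3, 10]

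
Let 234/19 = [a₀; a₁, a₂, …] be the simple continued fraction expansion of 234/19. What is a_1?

3

Run the Euclidean algorithm, recording each quotient:
234 ÷ 19 → quotient 12, remainder 6
19 ÷ 6 → quotient 3, remainder 1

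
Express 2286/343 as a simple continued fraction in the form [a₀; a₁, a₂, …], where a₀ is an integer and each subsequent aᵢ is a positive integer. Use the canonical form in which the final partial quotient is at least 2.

[6; 1, 1, 1, 56, 2]

2286 ÷ 343 → quotient 6, remainder 228
343 ÷ 228 → quotient 1, remainder 115
228 ÷ 115 → quotient 1, remainder 113
115 ÷ 113 → quotient 1, remainder 2
113 ÷ 2 → quotient 56, remainder 1
2 ÷ 1 → quotient 2, remainder 0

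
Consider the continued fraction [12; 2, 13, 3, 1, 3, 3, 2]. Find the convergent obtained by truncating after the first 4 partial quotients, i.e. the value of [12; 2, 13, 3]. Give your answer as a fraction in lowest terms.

Start with 3.
13 + 1/(3/1) = 13 + 1/3 = 40/3
2 + 1/(40/3) = 2 + 3/40 = 83/40
12 + 1/(83/40) = 12 + 40/83 = 1036/83

1036/83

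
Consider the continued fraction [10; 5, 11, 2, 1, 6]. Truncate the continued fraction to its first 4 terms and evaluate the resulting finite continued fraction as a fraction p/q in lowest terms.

1193/117

Collapse the nested fraction from the inside out:
Start with 2.
11 + 1/(2/1) = 11 + 1/2 = 23/2
5 + 1/(23/2) = 5 + 2/23 = 117/23
10 + 1/(117/23) = 10 + 23/117 = 1193/117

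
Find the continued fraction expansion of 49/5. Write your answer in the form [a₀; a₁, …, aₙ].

49 = 9·5 + 4, so a_0 = 9
5 = 1·4 + 1, so a_1 = 1
4 = 4·1 + 0, so a_2 = 4

[9; 1, 4]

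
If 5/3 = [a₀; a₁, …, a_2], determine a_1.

1

Run the Euclidean algorithm, recording each quotient:
5 = 1·3 + 2, so a_0 = 1
3 = 1·2 + 1, so a_1 = 1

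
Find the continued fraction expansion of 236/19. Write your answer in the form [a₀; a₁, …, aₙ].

236 = 12·19 + 8, so a_0 = 12
19 = 2·8 + 3, so a_1 = 2
8 = 2·3 + 2, so a_2 = 2
3 = 1·2 + 1, so a_3 = 1
2 = 2·1 + 0, so a_4 = 2

[12; 2, 2, 1, 2]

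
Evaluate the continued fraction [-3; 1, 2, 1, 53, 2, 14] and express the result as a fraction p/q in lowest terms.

Work from the innermost term outward:
Start with 14.
2 + 1/(14/1) = 2 + 1/14 = 29/14
53 + 1/(29/14) = 53 + 14/29 = 1551/29
1 + 1/(1551/29) = 1 + 29/1551 = 1580/1551
2 + 1/(1580/1551) = 2 + 1551/1580 = 4711/1580
1 + 1/(4711/1580) = 1 + 1580/4711 = 6291/4711
-3 + 1/(6291/4711) = -3 + 4711/6291 = -14162/6291

-14162/6291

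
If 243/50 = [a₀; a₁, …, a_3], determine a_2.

6

⌊243/50⌋ = 4, remainder 43
⌊50/43⌋ = 1, remainder 7
⌊43/7⌋ = 6, remainder 1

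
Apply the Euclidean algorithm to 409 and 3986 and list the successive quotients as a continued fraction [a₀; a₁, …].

[0; 9, 1, 2, 1, 13, 1, 6]

Apply division with remainder until the remainder is 0:
409 = 0·3986 + 409, so a_0 = 0
3986 = 9·409 + 305, so a_1 = 9
409 = 1·305 + 104, so a_2 = 1
305 = 2·104 + 97, so a_3 = 2
104 = 1·97 + 7, so a_4 = 1
97 = 13·7 + 6, so a_5 = 13
7 = 1·6 + 1, so a_6 = 1
6 = 6·1 + 0, so a_7 = 6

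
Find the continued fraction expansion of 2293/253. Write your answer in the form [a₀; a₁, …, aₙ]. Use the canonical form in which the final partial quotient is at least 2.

[9; 15, 1, 4, 3]

Repeatedly divide and take the remainder:
2293 = 9·253 + 16, so a_0 = 9
253 = 15·16 + 13, so a_1 = 15
16 = 1·13 + 3, so a_2 = 1
13 = 4·3 + 1, so a_3 = 4
3 = 3·1 + 0, so a_4 = 3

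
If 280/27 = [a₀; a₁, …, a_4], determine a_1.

2

280 ÷ 27 → quotient 10, remainder 10
27 ÷ 10 → quotient 2, remainder 7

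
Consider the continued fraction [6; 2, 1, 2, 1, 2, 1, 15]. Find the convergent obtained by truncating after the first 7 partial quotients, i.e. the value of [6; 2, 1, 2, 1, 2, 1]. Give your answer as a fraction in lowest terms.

261/41

Start with 1.
2 + 1/(1/1) = 2 + 1/1 = 3/1
1 + 1/(3/1) = 1 + 1/3 = 4/3
2 + 1/(4/3) = 2 + 3/4 = 11/4
1 + 1/(11/4) = 1 + 4/11 = 15/11
2 + 1/(15/11) = 2 + 11/15 = 41/15
6 + 1/(41/15) = 6 + 15/41 = 261/41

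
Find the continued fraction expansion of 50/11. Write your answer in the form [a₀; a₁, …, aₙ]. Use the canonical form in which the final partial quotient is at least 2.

[4; 1, 1, 5]

50 ÷ 11 → quotient 4, remainder 6
11 ÷ 6 → quotient 1, remainder 5
6 ÷ 5 → quotient 1, remainder 1
5 ÷ 1 → quotient 5, remainder 0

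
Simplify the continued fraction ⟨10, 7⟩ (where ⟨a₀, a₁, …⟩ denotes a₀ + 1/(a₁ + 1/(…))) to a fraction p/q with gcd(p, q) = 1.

71/7

Starting at the tail and folding back:
Start with 7.
10 + 1/(7/1) = 10 + 1/7 = 71/7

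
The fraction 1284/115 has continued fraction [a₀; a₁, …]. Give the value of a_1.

Repeatedly divide and take the remainder:
⌊1284/115⌋ = 11, remainder 19
⌊115/19⌋ = 6, remainder 1

6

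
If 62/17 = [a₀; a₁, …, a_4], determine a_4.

5

Apply division with remainder until the remainder is 0:
62 = 3·17 + 11, so a_0 = 3
17 = 1·11 + 6, so a_1 = 1
11 = 1·6 + 5, so a_2 = 1
6 = 1·5 + 1, so a_3 = 1
5 = 5·1 + 0, so a_4 = 5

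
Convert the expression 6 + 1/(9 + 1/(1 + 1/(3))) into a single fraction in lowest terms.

Start with 3.
1 + 1/(3/1) = 1 + 1/3 = 4/3
9 + 1/(4/3) = 9 + 3/4 = 39/4
6 + 1/(39/4) = 6 + 4/39 = 238/39

238/39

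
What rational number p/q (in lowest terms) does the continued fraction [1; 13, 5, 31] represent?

2215/2059

Build up convergents one term at a time:
a_0 = 1: 1/1
a_1 = 13: 14/13
a_2 = 5: 71/66
a_3 = 31: 2215/2059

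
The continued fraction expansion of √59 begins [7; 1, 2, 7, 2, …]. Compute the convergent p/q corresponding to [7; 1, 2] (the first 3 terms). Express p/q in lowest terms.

23/3

Compute successive convergents:
a_0 = 7: 7/1
a_1 = 1: 8/1
a_2 = 2: 23/3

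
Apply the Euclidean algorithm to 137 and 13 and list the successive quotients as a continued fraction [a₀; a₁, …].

137 ÷ 13 → quotient 10, remainder 7
13 ÷ 7 → quotient 1, remainder 6
7 ÷ 6 → quotient 1, remainder 1
6 ÷ 1 → quotient 6, remainder 0

[10; 1, 1, 6]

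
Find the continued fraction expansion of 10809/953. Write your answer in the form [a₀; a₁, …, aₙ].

10809 = 11·953 + 326, so a_0 = 11
953 = 2·326 + 301, so a_1 = 2
326 = 1·301 + 25, so a_2 = 1
301 = 12·25 + 1, so a_3 = 12
25 = 25·1 + 0, so a_4 = 25

[11; 2, 1, 12, 25]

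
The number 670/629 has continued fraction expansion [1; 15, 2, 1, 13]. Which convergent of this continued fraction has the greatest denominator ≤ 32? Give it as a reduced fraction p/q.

List convergents until the denominator exceeds the bound:
a_0 = 1: 1/1  (≤ bound)
a_1 = 15: 16/15  (≤ bound)
a_2 = 2: 33/31  (≤ bound)
a_3 = 1: 49/46  (> 32, stop)

33/31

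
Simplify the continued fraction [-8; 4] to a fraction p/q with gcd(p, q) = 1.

Start with 4.
-8 + 1/(4/1) = -8 + 1/4 = -31/4

-31/4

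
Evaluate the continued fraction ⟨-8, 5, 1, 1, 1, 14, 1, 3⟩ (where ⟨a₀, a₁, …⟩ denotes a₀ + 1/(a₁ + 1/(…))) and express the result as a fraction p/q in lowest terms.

-8191/1047

Collapse the nested fraction from the inside out:
Start with 3.
1 + 1/(3/1) = 1 + 1/3 = 4/3
14 + 1/(4/3) = 14 + 3/4 = 59/4
1 + 1/(59/4) = 1 + 4/59 = 63/59
1 + 1/(63/59) = 1 + 59/63 = 122/63
1 + 1/(122/63) = 1 + 63/122 = 185/122
5 + 1/(185/122) = 5 + 122/185 = 1047/185
-8 + 1/(1047/185) = -8 + 185/1047 = -8191/1047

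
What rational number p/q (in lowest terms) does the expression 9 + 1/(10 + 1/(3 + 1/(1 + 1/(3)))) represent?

1401/154

Use the convergent recurrence hₖ = aₖ·hₖ₋₁ + hₖ₋₂ (and likewise for the denominators kₖ):
a_0 = 9: 9/1
a_1 = 10: 91/10
a_2 = 3: 282/31
a_3 = 1: 373/41
a_4 = 3: 1401/154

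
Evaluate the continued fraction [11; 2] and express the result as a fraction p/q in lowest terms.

23/2

Start with 2.
11 + 1/(2/1) = 11 + 1/2 = 23/2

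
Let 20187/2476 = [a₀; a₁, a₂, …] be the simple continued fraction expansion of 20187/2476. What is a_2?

1

Repeatedly divide and take the remainder:
20187 = 8·2476 + 379, so a_0 = 8
2476 = 6·379 + 202, so a_1 = 6
379 = 1·202 + 177, so a_2 = 1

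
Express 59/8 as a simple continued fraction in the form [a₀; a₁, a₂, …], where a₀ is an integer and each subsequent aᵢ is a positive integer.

[7; 2, 1, 2]

Apply division with remainder until the remainder is 0:
⌊59/8⌋ = 7, remainder 3
⌊8/3⌋ = 2, remainder 2
⌊3/2⌋ = 1, remainder 1
⌊2/1⌋ = 2, remainder 0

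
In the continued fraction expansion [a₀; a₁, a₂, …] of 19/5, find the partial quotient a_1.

1

Run the Euclidean algorithm, recording each quotient:
19 ÷ 5 → quotient 3, remainder 4
5 ÷ 4 → quotient 1, remainder 1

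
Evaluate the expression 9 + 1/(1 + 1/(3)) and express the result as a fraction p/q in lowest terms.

Start with 3.
1 + 1/(3/1) = 1 + 1/3 = 4/3
9 + 1/(4/3) = 9 + 3/4 = 39/4

39/4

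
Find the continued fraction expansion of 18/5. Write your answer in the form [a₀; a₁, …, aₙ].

[3; 1, 1, 2]

18 ÷ 5 → quotient 3, remainder 3
5 ÷ 3 → quotient 1, remainder 2
3 ÷ 2 → quotient 1, remainder 1
2 ÷ 1 → quotient 2, remainder 0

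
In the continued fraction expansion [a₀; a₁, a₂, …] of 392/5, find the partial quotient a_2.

2

⌊392/5⌋ = 78, remainder 2
⌊5/2⌋ = 2, remainder 1
⌊2/1⌋ = 2, remainder 0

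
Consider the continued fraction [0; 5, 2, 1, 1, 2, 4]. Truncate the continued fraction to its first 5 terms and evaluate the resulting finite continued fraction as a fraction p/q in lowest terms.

5/27

Start with 1.
1 + 1/(1/1) = 1 + 1/1 = 2/1
2 + 1/(2/1) = 2 + 1/2 = 5/2
5 + 1/(5/2) = 5 + 2/5 = 27/5
0 + 1/(27/5) = 0 + 5/27 = 5/27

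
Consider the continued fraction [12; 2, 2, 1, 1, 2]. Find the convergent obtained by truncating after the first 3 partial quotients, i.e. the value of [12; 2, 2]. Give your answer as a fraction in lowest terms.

Build up convergents one term at a time:
a_0 = 12: 12/1
a_1 = 2: 25/2
a_2 = 2: 62/5

62/5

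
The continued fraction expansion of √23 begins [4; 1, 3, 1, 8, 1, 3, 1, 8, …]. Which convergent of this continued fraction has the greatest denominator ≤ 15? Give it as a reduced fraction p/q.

a_0 = 4: 4/1  (≤ bound)
a_1 = 1: 5/1  (≤ bound)
a_2 = 3: 19/4  (≤ bound)
a_3 = 1: 24/5  (≤ bound)
a_4 = 8: 211/44  (> 15, stop)

24/5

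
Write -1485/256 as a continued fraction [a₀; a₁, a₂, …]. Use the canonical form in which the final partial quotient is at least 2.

Repeatedly divide and take the remainder:
-1485 = -6·256 + 51, so a_0 = -6
256 = 5·51 + 1, so a_1 = 5
51 = 51·1 + 0, so a_2 = 51

[-6; 5, 51]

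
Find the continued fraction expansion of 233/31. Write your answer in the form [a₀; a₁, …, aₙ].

⌊233/31⌋ = 7, remainder 16
⌊31/16⌋ = 1, remainder 15
⌊16/15⌋ = 1, remainder 1
⌊15/1⌋ = 15, remainder 0

[7; 1, 1, 15]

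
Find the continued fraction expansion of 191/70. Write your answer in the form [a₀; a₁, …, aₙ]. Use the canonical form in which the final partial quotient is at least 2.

[2; 1, 2, 1, 2, 6]

191 = 2·70 + 51, so a_0 = 2
70 = 1·51 + 19, so a_1 = 1
51 = 2·19 + 13, so a_2 = 2
19 = 1·13 + 6, so a_3 = 1
13 = 2·6 + 1, so a_4 = 2
6 = 6·1 + 0, so a_5 = 6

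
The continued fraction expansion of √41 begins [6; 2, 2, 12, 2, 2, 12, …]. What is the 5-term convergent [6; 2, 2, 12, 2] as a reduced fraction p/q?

a_0 = 6: 6/1
a_1 = 2: 13/2
a_2 = 2: 32/5
a_3 = 12: 397/62
a_4 = 2: 826/129

826/129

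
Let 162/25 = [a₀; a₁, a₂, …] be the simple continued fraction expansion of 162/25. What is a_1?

2

162 ÷ 25 → quotient 6, remainder 12
25 ÷ 12 → quotient 2, remainder 1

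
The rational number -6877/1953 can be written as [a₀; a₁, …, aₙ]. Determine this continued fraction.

Run the Euclidean algorithm, recording each quotient:
⌊-6877/1953⌋ = -4, remainder 935
⌊1953/935⌋ = 2, remainder 83
⌊935/83⌋ = 11, remainder 22
⌊83/22⌋ = 3, remainder 17
⌊22/17⌋ = 1, remainder 5
⌊17/5⌋ = 3, remainder 2
⌊5/2⌋ = 2, remainder 1
⌊2/1⌋ = 2, remainder 0

[-4; 2, 11, 3, 1, 3, 2, 2]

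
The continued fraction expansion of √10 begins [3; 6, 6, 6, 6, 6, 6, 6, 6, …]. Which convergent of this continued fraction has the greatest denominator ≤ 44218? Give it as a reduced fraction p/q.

List convergents until the denominator exceeds the bound:
a_0 = 3: 3/1  (≤ bound)
a_1 = 6: 19/6  (≤ bound)
a_2 = 6: 117/37  (≤ bound)
a_3 = 6: 721/228  (≤ bound)
a_4 = 6: 4443/1405  (≤ bound)
a_5 = 6: 27379/8658  (≤ bound)
a_6 = 6: 168717/53353  (> 44218, stop)

27379/8658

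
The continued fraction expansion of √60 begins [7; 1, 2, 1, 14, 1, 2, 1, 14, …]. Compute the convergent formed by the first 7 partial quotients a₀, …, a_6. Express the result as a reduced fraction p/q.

1433/185

Start with 2.
1 + 1/(2/1) = 1 + 1/2 = 3/2
14 + 1/(3/2) = 14 + 2/3 = 44/3
1 + 1/(44/3) = 1 + 3/44 = 47/44
2 + 1/(47/44) = 2 + 44/47 = 138/47
1 + 1/(138/47) = 1 + 47/138 = 185/138
7 + 1/(185/138) = 7 + 138/185 = 1433/185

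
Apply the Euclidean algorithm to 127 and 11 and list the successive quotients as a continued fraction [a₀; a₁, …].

Repeatedly divide and take the remainder:
⌊127/11⌋ = 11, remainder 6
⌊11/6⌋ = 1, remainder 5
⌊6/5⌋ = 1, remainder 1
⌊5/1⌋ = 5, remainder 0

[11; 1, 1, 5]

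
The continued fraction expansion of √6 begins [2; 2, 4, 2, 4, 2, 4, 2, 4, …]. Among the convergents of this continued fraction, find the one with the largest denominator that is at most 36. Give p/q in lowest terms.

49/20

a_0 = 2: 2/1  (≤ bound)
a_1 = 2: 5/2  (≤ bound)
a_2 = 4: 22/9  (≤ bound)
a_3 = 2: 49/20  (≤ bound)
a_4 = 4: 218/89  (> 36, stop)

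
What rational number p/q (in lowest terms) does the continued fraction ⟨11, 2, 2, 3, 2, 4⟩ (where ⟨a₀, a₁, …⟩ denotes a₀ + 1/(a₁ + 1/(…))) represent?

Use the convergent recurrence hₖ = aₖ·hₖ₋₁ + hₖ₋₂ (and likewise for the denominators kₖ):
a_0 = 11: 11/1
a_1 = 2: 23/2
a_2 = 2: 57/5
a_3 = 3: 194/17
a_4 = 2: 445/39
a_5 = 4: 1974/173

1974/173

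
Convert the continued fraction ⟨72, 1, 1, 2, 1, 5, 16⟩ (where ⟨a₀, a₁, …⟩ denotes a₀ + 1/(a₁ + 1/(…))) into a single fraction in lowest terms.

Collapse the nested fraction from the inside out:
Start with 16.
5 + 1/(16/1) = 5 + 1/16 = 81/16
1 + 1/(81/16) = 1 + 16/81 = 97/81
2 + 1/(97/81) = 2 + 81/97 = 275/97
1 + 1/(275/97) = 1 + 97/275 = 372/275
1 + 1/(372/275) = 1 + 275/372 = 647/372
72 + 1/(647/372) = 72 + 372/647 = 46956/647

46956/647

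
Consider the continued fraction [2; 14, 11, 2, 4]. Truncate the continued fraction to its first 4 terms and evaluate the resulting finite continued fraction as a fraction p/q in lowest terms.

671/324

a_0 = 2: 2/1
a_1 = 14: 29/14
a_2 = 11: 321/155
a_3 = 2: 671/324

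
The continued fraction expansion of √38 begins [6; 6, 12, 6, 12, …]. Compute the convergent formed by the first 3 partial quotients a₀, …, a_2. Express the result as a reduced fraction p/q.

450/73

Use the convergent recurrence hₖ = aₖ·hₖ₋₁ + hₖ₋₂ (and likewise for the denominators kₖ):
a_0 = 6: 6/1
a_1 = 6: 37/6
a_2 = 12: 450/73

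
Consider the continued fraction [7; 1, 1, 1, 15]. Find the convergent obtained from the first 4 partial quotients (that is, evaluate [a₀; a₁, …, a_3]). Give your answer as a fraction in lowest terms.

Use the convergent recurrence hₖ = aₖ·hₖ₋₁ + hₖ₋₂ (and likewise for the denominators kₖ):
a_0 = 7: 7/1
a_1 = 1: 8/1
a_2 = 1: 15/2
a_3 = 1: 23/3

23/3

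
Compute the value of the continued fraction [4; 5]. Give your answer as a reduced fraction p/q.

21/5

a_0 = 4: 4/1
a_1 = 5: 21/5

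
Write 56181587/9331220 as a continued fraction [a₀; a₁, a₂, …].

Run the Euclidean algorithm, recording each quotient:
56181587 = 6·9331220 + 194267, so a_0 = 6
9331220 = 48·194267 + 6404, so a_1 = 48
194267 = 30·6404 + 2147, so a_2 = 30
6404 = 2·2147 + 2110, so a_3 = 2
2147 = 1·2110 + 37, so a_4 = 1
2110 = 57·37 + 1, so a_5 = 57
37 = 37·1 + 0, so a_6 = 37

[6; 48, 30, 2, 1, 57, 37]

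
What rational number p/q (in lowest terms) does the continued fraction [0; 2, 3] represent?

Build up convergents one term at a time:
a_0 = 0: 0/1
a_1 = 2: 1/2
a_2 = 3: 3/7

3/7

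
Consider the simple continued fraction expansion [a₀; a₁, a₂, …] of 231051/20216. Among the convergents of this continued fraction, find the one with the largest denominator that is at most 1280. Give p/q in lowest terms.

List convergents until the denominator exceeds the bound:
a_0 = 11: 11/1  (≤ bound)
a_1 = 2: 23/2  (≤ bound)
a_2 = 3: 80/7  (≤ bound)
a_3 = 37: 2983/261  (≤ bound)
a_4 = 4: 12012/1051  (≤ bound)
a_5 = 1: 14995/1312  (> 1280, stop)

12012/1051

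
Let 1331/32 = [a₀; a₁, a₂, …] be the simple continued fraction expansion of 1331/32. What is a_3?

2

⌊1331/32⌋ = 41, remainder 19
⌊32/19⌋ = 1, remainder 13
⌊19/13⌋ = 1, remainder 6
⌊13/6⌋ = 2, remainder 1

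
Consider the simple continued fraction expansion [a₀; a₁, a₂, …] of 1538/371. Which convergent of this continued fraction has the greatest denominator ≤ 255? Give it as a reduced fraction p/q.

List convergents until the denominator exceeds the bound:
a_0 = 4: 4/1  (≤ bound)
a_1 = 6: 25/6  (≤ bound)
a_2 = 1: 29/7  (≤ bound)
a_3 = 6: 199/48  (≤ bound)
a_4 = 1: 228/55  (≤ bound)
a_5 = 2: 655/158  (≤ bound)
a_6 = 2: 1538/371  (> 255, stop)

655/158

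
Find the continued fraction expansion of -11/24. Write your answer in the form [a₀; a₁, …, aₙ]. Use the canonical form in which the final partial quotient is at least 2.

-11 ÷ 24 → quotient -1, remainder 13
24 ÷ 13 → quotient 1, remainder 11
13 ÷ 11 → quotient 1, remainder 2
11 ÷ 2 → quotient 5, remainder 1
2 ÷ 1 → quotient 2, remainder 0

[-1; 1, 1, 5, 2]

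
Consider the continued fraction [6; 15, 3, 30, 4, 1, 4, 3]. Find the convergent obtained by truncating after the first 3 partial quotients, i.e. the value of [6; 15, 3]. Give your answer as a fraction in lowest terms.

Start with 3.
15 + 1/(3/1) = 15 + 1/3 = 46/3
6 + 1/(46/3) = 6 + 3/46 = 279/46

279/46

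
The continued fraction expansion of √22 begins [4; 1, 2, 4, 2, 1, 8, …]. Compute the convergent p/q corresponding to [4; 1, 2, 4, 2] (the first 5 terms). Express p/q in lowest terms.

Starting at the tail and folding back:
Start with 2.
4 + 1/(2/1) = 4 + 1/2 = 9/2
2 + 1/(9/2) = 2 + 2/9 = 20/9
1 + 1/(20/9) = 1 + 9/20 = 29/20
4 + 1/(29/20) = 4 + 20/29 = 136/29

136/29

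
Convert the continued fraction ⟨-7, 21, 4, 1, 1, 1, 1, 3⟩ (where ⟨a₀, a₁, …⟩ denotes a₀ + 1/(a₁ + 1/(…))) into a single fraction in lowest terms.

-12244/1761

Collapse the nested fraction from the inside out:
Start with 3.
1 + 1/(3/1) = 1 + 1/3 = 4/3
1 + 1/(4/3) = 1 + 3/4 = 7/4
1 + 1/(7/4) = 1 + 4/7 = 11/7
1 + 1/(11/7) = 1 + 7/11 = 18/11
4 + 1/(18/11) = 4 + 11/18 = 83/18
21 + 1/(83/18) = 21 + 18/83 = 1761/83
-7 + 1/(1761/83) = -7 + 83/1761 = -12244/1761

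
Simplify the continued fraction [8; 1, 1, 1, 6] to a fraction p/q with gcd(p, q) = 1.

173/20

Start with 6.
1 + 1/(6/1) = 1 + 1/6 = 7/6
1 + 1/(7/6) = 1 + 6/7 = 13/7
1 + 1/(13/7) = 1 + 7/13 = 20/13
8 + 1/(20/13) = 8 + 13/20 = 173/20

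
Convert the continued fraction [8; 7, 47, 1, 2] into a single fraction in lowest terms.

Start with 2.
1 + 1/(2/1) = 1 + 1/2 = 3/2
47 + 1/(3/2) = 47 + 2/3 = 143/3
7 + 1/(143/3) = 7 + 3/143 = 1004/143
8 + 1/(1004/143) = 8 + 143/1004 = 8175/1004

8175/1004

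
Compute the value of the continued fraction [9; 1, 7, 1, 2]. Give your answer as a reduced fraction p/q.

257/26

Start with 2.
1 + 1/(2/1) = 1 + 1/2 = 3/2
7 + 1/(3/2) = 7 + 2/3 = 23/3
1 + 1/(23/3) = 1 + 3/23 = 26/23
9 + 1/(26/23) = 9 + 23/26 = 257/26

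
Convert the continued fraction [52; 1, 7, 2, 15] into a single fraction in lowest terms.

13908/263

a_0 = 52: 52/1
a_1 = 1: 53/1
a_2 = 7: 423/8
a_3 = 2: 899/17
a_4 = 15: 13908/263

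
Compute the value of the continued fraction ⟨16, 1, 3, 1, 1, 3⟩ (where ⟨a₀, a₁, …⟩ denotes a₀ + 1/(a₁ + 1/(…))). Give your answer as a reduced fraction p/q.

Starting at the tail and folding back:
Start with 3.
1 + 1/(3/1) = 1 + 1/3 = 4/3
1 + 1/(4/3) = 1 + 3/4 = 7/4
3 + 1/(7/4) = 3 + 4/7 = 25/7
1 + 1/(25/7) = 1 + 7/25 = 32/25
16 + 1/(32/25) = 16 + 25/32 = 537/32

537/32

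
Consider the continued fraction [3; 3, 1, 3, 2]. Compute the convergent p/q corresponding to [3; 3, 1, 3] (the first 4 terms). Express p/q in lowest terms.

a_0 = 3: 3/1
a_1 = 3: 10/3
a_2 = 1: 13/4
a_3 = 3: 49/15

49/15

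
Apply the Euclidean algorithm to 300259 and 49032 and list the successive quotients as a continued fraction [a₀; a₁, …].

Repeatedly divide and take the remainder:
⌊300259/49032⌋ = 6, remainder 6067
⌊49032/6067⌋ = 8, remainder 496
⌊6067/496⌋ = 12, remainder 115
⌊496/115⌋ = 4, remainder 36
⌊115/36⌋ = 3, remainder 7
⌊36/7⌋ = 5, remainder 1
⌊7/1⌋ = 7, remainder 0

[6; 8, 12, 4, 3, 5, 7]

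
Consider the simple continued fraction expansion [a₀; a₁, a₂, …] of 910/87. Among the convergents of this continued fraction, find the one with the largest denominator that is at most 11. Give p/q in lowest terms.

List convergents until the denominator exceeds the bound:
a_0 = 10: 10/1  (≤ bound)
a_1 = 2: 21/2  (≤ bound)
a_2 = 5: 115/11  (≤ bound)
a_3 = 1: 136/13  (> 11, stop)

115/11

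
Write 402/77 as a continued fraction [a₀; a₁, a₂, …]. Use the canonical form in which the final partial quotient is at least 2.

[5; 4, 1, 1, 8]

402 ÷ 77 → quotient 5, remainder 17
77 ÷ 17 → quotient 4, remainder 9
17 ÷ 9 → quotient 1, remainder 8
9 ÷ 8 → quotient 1, remainder 1
8 ÷ 1 → quotient 8, remainder 0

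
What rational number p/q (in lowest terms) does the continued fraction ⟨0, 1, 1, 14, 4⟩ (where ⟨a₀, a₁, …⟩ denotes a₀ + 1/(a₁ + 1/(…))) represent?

61/118

a_0 = 0: 0/1
a_1 = 1: 1/1
a_2 = 1: 1/2
a_3 = 14: 15/29
a_4 = 4: 61/118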